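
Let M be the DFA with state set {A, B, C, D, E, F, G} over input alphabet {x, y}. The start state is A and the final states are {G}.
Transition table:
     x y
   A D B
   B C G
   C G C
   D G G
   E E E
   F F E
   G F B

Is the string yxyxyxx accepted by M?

A --y--> B
B --x--> C
C --y--> C
C --x--> G
G --y--> B
B --x--> C
C --x--> G
End in state G, which is an accepting state.

accepted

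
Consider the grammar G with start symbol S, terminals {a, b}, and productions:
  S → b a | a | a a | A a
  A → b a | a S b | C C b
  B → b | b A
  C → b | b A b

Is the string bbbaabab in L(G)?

no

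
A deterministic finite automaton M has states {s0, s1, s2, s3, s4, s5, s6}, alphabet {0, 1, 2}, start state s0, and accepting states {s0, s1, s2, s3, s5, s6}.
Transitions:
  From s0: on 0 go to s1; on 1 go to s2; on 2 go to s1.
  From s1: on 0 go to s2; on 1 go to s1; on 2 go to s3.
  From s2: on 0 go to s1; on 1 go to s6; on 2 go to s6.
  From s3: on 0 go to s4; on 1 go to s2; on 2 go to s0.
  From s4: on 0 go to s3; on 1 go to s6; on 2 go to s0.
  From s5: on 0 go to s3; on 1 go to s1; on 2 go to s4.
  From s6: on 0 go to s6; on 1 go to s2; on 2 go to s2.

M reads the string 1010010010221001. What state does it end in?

s0 --1--> s2
s2 --0--> s1
s1 --1--> s1
s1 --0--> s2
s2 --0--> s1
s1 --1--> s1
s1 --0--> s2
s2 --0--> s1
s1 --1--> s1
s1 --0--> s2
s2 --2--> s6
s6 --2--> s2
s2 --1--> s6
s6 --0--> s6
s6 --0--> s6
s6 --1--> s2

s2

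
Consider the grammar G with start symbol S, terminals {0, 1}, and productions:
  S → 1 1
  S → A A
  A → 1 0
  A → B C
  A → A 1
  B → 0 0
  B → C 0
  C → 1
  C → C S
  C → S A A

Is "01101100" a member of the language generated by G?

no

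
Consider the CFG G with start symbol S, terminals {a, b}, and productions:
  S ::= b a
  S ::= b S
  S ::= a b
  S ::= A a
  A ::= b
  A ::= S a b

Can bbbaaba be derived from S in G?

S ⇒ bS ⇒ bAa ⇒ bSaba ⇒ bbSaba ⇒ bbbaaba

yes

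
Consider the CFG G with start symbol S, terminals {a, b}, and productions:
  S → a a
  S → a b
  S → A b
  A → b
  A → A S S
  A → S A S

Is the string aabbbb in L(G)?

S ⇒ Ab ⇒ SASb ⇒ aaASb ⇒ aabSb ⇒ aabAbb ⇒ aabbbb

yes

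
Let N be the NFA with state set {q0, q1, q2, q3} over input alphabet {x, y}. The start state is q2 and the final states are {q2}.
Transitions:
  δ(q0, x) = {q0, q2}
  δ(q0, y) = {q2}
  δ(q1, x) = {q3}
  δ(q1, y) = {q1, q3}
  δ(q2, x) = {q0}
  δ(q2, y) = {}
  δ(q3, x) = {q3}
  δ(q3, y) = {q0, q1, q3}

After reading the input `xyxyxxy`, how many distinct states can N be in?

1

Start: {q2}
read x: {q0}
read y: {q2}
read x: {q0}
read y: {q2}
read x: {q0}
read x: {q0, q2}
read y: {q2}
Final reachable set {q2} has 1 state.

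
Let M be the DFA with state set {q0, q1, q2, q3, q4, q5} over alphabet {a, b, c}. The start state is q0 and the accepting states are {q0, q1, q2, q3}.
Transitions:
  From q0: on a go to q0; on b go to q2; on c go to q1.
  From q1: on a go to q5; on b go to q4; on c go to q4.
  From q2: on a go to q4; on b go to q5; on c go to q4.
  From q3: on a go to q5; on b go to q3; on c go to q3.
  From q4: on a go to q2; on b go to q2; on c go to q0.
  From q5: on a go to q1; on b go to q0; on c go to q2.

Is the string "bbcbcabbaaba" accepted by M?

accepted

q0 --b--> q2
q2 --b--> q5
q5 --c--> q2
q2 --b--> q5
q5 --c--> q2
q2 --a--> q4
q4 --b--> q2
q2 --b--> q5
q5 --a--> q1
q1 --a--> q5
q5 --b--> q0
q0 --a--> q0
End in state q0, which is an accepting state.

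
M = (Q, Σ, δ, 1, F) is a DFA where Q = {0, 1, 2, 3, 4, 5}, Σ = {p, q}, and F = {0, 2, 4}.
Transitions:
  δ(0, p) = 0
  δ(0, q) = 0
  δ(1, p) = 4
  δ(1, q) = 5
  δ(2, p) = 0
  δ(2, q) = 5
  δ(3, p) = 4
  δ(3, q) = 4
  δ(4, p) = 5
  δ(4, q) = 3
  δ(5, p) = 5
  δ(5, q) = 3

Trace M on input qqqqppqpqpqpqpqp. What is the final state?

1 --q--> 5
5 --q--> 3
3 --q--> 4
4 --q--> 3
3 --p--> 4
4 --p--> 5
5 --q--> 3
3 --p--> 4
4 --q--> 3
3 --p--> 4
4 --q--> 3
3 --p--> 4
4 --q--> 3
3 --p--> 4
4 --q--> 3
3 --p--> 4

4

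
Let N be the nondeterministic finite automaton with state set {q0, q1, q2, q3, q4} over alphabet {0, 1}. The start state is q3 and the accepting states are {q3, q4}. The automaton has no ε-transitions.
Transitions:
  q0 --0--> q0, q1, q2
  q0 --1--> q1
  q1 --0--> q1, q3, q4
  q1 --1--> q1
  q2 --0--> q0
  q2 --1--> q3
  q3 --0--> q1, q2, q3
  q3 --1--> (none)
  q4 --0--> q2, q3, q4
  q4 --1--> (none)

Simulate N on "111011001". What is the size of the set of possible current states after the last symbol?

0

Start: {q3}
read 1: {}
The reachable set is empty and stays empty for the remaining 8 symbols.
Final reachable set {} has 0 states.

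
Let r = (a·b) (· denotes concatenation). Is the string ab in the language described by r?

yes

Split as a·b: a matches a and b matches b.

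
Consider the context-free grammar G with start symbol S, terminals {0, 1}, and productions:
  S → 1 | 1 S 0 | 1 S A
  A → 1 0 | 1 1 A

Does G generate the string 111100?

S ⇒ 1S0 ⇒ 11SA0 ⇒ 111A0 ⇒ 111100

yes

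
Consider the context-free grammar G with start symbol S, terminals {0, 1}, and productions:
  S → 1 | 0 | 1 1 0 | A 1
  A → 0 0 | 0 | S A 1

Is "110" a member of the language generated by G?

S ⇒ 110

yes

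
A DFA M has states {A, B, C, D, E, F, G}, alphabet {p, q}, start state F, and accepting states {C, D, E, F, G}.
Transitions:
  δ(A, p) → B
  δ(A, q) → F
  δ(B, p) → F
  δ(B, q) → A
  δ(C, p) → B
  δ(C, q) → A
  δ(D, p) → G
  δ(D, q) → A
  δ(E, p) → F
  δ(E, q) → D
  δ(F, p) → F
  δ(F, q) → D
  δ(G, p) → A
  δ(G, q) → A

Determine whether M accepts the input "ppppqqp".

rejected

F --p--> F
F --p--> F
F --p--> F
F --p--> F
F --q--> D
D --q--> A
A --p--> B
End in state B, which is not an accepting state.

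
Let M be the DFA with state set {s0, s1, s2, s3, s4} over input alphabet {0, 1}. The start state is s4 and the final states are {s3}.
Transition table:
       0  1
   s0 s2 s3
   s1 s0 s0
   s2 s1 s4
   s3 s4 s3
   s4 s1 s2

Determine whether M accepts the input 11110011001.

rejected

s4 --1--> s2
s2 --1--> s4
s4 --1--> s2
s2 --1--> s4
s4 --0--> s1
s1 --0--> s0
s0 --1--> s3
s3 --1--> s3
s3 --0--> s4
s4 --0--> s1
s1 --1--> s0
End in state s0, which is not an accepting state.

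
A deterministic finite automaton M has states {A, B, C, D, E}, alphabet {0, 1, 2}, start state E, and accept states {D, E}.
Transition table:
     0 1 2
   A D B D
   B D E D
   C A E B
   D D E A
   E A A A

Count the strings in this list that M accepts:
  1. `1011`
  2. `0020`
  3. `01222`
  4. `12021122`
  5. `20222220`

4

`1011`: rejected
`0020`: accepted
`01222`: accepted
`12021122`: accepted
`20222220`: accepted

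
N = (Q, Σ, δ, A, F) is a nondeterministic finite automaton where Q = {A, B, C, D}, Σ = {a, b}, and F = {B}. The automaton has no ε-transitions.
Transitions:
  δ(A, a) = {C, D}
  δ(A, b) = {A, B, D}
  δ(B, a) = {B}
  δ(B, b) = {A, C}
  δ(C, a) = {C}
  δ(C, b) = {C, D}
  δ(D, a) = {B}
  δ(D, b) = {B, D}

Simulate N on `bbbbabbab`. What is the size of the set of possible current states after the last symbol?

Start: {A}
read b: {A, B, D}
read b: {A, B, C, D}
read b: {A, B, C, D}
read b: {A, B, C, D}
read a: {B, C, D}
read b: {A, B, C, D}
read b: {A, B, C, D}
read a: {B, C, D}
read b: {A, B, C, D}
Final reachable set {A, B, C, D} has 4 states.

4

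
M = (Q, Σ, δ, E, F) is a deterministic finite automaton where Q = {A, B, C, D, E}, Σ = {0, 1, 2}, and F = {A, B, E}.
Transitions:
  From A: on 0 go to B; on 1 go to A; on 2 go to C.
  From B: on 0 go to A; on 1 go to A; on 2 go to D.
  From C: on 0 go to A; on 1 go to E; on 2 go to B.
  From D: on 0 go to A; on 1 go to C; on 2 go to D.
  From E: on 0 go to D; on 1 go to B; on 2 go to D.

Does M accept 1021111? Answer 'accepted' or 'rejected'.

accepted

E --1--> B
B --0--> A
A --2--> C
C --1--> E
E --1--> B
B --1--> A
A --1--> A
End in state A, which is an accepting state.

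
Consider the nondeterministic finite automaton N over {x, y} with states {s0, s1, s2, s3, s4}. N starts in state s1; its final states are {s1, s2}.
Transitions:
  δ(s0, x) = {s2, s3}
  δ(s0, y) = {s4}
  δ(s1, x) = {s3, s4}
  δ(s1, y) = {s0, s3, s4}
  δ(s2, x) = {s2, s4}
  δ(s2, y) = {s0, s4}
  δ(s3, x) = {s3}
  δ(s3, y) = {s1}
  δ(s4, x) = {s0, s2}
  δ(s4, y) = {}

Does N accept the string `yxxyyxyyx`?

accepted

Start: {s1}
read y: {s0, s3, s4}
read x: {s0, s2, s3}
read x: {s2, s3, s4}
read y: {s0, s1, s4}
read y: {s0, s3, s4}
read x: {s0, s2, s3}
read y: {s0, s1, s4}
read y: {s0, s3, s4}
read x: {s0, s2, s3}
Reachable ∩ accepting = {s2} — nonempty.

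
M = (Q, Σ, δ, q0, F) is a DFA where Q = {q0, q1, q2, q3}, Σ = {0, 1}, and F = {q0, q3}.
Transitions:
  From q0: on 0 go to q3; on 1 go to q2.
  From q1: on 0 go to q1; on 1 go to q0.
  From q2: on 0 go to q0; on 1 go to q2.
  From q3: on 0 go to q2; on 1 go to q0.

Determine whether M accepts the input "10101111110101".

rejected

q0 --1--> q2
q2 --0--> q0
q0 --1--> q2
q2 --0--> q0
q0 --1--> q2
q2 --1--> q2
q2 --1--> q2
q2 --1--> q2
q2 --1--> q2
q2 --1--> q2
q2 --0--> q0
q0 --1--> q2
q2 --0--> q0
q0 --1--> q2
End in state q2, which is not an accepting state.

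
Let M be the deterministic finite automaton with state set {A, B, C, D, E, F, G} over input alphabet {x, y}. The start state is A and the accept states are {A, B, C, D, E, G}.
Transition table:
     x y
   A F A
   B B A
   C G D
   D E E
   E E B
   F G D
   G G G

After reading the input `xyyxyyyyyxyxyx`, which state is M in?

A --x--> F
F --y--> D
D --y--> E
E --x--> E
E --y--> B
B --y--> A
A --y--> A
A --y--> A
A --y--> A
A --x--> F
F --y--> D
D --x--> E
E --y--> B
B --x--> B

B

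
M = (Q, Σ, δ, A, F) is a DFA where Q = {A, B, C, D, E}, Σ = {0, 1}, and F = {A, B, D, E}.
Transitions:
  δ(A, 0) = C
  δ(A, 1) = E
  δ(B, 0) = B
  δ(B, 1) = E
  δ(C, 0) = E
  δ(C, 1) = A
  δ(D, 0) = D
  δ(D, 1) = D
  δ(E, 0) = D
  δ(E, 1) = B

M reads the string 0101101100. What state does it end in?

A --0--> C
C --1--> A
A --0--> C
C --1--> A
A --1--> E
E --0--> D
D --1--> D
D --1--> D
D --0--> D
D --0--> D

D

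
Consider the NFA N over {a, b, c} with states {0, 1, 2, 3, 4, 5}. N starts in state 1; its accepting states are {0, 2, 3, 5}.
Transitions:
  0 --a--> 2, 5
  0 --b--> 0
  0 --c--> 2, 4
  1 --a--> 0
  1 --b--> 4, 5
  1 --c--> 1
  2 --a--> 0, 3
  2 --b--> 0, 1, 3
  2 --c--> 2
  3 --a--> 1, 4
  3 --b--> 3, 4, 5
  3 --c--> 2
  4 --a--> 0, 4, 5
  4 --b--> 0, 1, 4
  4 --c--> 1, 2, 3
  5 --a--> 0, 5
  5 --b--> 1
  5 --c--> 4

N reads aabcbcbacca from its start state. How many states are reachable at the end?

4

Start: {1}
read a: {0}
read a: {2, 5}
read b: {0, 1, 3}
read c: {1, 2, 4}
read b: {0, 1, 3, 4, 5}
read c: {1, 2, 3, 4}
read b: {0, 1, 3, 4, 5}
read a: {0, 1, 2, 4, 5}
read c: {1, 2, 3, 4}
read c: {1, 2, 3}
read a: {0, 1, 3, 4}
Final reachable set {0, 1, 3, 4} has 4 states.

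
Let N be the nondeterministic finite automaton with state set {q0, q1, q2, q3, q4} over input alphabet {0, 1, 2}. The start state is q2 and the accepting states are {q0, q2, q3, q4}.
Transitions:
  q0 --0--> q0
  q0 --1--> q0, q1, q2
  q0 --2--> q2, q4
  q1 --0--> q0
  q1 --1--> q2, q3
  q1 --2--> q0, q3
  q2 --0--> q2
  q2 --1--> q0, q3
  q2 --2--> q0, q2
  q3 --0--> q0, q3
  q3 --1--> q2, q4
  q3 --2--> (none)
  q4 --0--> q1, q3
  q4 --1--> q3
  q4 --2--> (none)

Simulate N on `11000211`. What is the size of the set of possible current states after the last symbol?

Start: {q2}
read 1: {q0, q3}
read 1: {q0, q1, q2, q4}
read 0: {q0, q1, q2, q3}
read 0: {q0, q2, q3}
read 0: {q0, q2, q3}
read 2: {q0, q2, q4}
read 1: {q0, q1, q2, q3}
read 1: {q0, q1, q2, q3, q4}
Final reachable set {q0, q1, q2, q3, q4} has 5 states.

5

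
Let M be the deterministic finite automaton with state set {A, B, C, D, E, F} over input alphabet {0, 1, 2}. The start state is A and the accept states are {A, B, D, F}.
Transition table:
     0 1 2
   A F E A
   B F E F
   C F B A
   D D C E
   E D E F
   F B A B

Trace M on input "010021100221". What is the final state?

A --0--> F
F --1--> A
A --0--> F
F --0--> B
B --2--> F
F --1--> A
A --1--> E
E --0--> D
D --0--> D
D --2--> E
E --2--> F
F --1--> A

A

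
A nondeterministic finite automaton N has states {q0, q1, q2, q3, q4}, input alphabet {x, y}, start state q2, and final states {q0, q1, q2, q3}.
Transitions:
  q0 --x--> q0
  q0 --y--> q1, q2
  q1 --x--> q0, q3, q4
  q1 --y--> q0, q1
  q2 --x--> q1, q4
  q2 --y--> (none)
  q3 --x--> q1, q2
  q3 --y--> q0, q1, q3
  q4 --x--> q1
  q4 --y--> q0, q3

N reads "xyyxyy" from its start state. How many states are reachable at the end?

4

Start: {q2}
read x: {q1, q4}
read y: {q0, q1, q3}
read y: {q0, q1, q2, q3}
read x: {q0, q1, q2, q3, q4}
read y: {q0, q1, q2, q3}
read y: {q0, q1, q2, q3}
Final reachable set {q0, q1, q2, q3} has 4 states.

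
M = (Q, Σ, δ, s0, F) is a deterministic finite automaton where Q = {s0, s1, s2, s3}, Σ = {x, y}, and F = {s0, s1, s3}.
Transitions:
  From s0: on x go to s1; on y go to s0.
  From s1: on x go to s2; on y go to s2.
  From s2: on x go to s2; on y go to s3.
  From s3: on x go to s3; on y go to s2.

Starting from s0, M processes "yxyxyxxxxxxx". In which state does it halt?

s3

s0 --y--> s0
s0 --x--> s1
s1 --y--> s2
s2 --x--> s2
s2 --y--> s3
s3 --x--> s3
s3 --x--> s3
s3 --x--> s3
s3 --x--> s3
s3 --x--> s3
s3 --x--> s3
s3 --x--> s3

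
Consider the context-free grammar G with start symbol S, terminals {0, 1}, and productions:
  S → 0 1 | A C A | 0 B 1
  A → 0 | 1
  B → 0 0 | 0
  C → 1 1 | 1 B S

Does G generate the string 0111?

yes

S ⇒ ACA ⇒ 0CA ⇒ 011A ⇒ 0111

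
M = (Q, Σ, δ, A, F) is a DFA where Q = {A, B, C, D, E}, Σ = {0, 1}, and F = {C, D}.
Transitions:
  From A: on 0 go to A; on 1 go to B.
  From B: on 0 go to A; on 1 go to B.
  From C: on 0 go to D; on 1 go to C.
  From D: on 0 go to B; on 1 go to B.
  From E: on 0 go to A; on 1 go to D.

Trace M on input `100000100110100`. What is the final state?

A

A --1--> B
B --0--> A
A --0--> A
A --0--> A
A --0--> A
A --0--> A
A --1--> B
B --0--> A
A --0--> A
A --1--> B
B --1--> B
B --0--> A
A --1--> B
B --0--> A
A --0--> A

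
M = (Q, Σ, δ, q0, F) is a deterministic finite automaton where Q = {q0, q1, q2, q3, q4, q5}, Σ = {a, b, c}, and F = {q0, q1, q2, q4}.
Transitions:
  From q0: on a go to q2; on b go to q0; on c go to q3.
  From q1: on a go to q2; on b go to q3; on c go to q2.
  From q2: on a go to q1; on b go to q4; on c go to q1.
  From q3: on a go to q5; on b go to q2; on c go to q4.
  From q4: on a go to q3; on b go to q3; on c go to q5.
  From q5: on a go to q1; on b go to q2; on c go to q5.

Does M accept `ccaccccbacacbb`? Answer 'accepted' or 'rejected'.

q0 --c--> q3
q3 --c--> q4
q4 --a--> q3
q3 --c--> q4
q4 --c--> q5
q5 --c--> q5
q5 --c--> q5
q5 --b--> q2
q2 --a--> q1
q1 --c--> q2
q2 --a--> q1
q1 --c--> q2
q2 --b--> q4
q4 --b--> q3
End in state q3, which is not an accepting state.

rejected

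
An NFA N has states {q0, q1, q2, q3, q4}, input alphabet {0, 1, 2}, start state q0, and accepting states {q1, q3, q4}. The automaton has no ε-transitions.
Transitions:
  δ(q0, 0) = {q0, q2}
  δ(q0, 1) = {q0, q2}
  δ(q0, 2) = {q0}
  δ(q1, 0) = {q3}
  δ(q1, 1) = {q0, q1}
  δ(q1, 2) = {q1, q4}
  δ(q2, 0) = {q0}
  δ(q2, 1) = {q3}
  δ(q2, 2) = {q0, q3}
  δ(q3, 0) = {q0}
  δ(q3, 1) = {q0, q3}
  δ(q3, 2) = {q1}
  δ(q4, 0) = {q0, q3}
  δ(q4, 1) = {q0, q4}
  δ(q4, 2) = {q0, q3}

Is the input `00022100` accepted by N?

rejected

Start: {q0}
read 0: {q0, q2}
read 0: {q0, q2}
read 0: {q0, q2}
read 2: {q0, q3}
read 2: {q0, q1}
read 1: {q0, q1, q2}
read 0: {q0, q2, q3}
read 0: {q0, q2}
Reachable ∩ accepting = {} — empty.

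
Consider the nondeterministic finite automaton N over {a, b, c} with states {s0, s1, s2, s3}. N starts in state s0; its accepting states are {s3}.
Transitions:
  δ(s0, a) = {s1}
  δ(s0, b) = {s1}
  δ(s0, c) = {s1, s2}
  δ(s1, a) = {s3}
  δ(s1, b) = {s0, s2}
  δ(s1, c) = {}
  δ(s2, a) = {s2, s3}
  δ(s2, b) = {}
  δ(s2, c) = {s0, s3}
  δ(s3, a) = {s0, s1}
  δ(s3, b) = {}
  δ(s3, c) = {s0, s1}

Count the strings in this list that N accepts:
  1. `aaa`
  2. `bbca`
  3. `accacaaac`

1

`aaa`: rejected
`bbca`: accepted
`accacaaac`: rejected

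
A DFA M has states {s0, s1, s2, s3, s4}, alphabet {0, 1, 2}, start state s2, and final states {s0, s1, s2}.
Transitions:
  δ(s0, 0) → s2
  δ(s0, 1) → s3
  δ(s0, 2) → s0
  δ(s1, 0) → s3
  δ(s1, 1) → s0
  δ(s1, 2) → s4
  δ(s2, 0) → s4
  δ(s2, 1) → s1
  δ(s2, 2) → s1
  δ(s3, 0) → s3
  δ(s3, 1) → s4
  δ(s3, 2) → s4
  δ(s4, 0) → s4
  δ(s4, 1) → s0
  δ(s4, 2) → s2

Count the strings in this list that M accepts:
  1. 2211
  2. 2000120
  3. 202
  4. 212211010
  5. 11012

1

2211: rejected
2000120: rejected
202: rejected
212211010: accepted
11012: rejected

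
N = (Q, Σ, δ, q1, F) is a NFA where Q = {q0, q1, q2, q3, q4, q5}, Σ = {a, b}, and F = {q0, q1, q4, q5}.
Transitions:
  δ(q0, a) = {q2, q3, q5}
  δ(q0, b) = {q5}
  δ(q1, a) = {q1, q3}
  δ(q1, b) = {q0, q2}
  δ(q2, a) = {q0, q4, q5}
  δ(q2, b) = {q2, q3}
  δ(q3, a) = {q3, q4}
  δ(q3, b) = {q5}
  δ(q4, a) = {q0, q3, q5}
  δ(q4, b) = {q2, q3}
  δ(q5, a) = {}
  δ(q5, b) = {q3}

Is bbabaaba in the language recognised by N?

accepted

Start: {q1}
read b: {q0, q2}
read b: {q2, q3, q5}
read a: {q0, q3, q4, q5}
read b: {q2, q3, q5}
read a: {q0, q3, q4, q5}
read a: {q0, q2, q3, q4, q5}
read b: {q2, q3, q5}
read a: {q0, q3, q4, q5}
Reachable ∩ accepting = {q0, q4, q5} — nonempty.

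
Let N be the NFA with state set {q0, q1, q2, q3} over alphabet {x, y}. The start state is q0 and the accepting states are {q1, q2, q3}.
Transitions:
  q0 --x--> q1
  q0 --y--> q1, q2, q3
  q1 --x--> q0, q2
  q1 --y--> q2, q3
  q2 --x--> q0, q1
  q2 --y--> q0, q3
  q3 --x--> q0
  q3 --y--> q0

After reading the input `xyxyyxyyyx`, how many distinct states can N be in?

3

Start: {q0}
read x: {q1}
read y: {q2, q3}
read x: {q0, q1}
read y: {q1, q2, q3}
read y: {q0, q2, q3}
read x: {q0, q1}
read y: {q1, q2, q3}
read y: {q0, q2, q3}
read y: {q0, q1, q2, q3}
read x: {q0, q1, q2}
Final reachable set {q0, q1, q2} has 3 states.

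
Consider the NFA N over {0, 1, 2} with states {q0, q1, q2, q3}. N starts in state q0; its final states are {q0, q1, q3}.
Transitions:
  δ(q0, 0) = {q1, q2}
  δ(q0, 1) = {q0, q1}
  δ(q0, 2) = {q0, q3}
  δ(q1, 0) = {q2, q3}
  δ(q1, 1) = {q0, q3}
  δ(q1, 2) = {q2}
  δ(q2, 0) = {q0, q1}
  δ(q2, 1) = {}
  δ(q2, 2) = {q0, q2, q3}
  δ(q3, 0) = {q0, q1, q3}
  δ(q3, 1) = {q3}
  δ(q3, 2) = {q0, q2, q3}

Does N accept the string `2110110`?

accepted

Start: {q0}
read 2: {q0, q3}
read 1: {q0, q1, q3}
read 1: {q0, q1, q3}
read 0: {q0, q1, q2, q3}
read 1: {q0, q1, q3}
read 1: {q0, q1, q3}
read 0: {q0, q1, q2, q3}
Reachable ∩ accepting = {q0, q1, q3} — nonempty.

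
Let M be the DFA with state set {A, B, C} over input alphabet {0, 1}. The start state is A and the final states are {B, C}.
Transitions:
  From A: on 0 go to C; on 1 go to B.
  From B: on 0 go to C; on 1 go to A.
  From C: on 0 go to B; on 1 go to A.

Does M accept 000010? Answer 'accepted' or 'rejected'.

A --0--> C
C --0--> B
B --0--> C
C --0--> B
B --1--> A
A --0--> C
End in state C, which is an accepting state.

accepted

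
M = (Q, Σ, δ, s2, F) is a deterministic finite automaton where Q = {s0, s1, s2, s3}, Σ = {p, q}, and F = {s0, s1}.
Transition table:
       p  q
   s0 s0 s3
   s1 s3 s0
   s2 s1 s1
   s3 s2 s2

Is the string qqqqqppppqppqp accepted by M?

s2 --q--> s1
s1 --q--> s0
s0 --q--> s3
s3 --q--> s2
s2 --q--> s1
s1 --p--> s3
s3 --p--> s2
s2 --p--> s1
s1 --p--> s3
s3 --q--> s2
s2 --p--> s1
s1 --p--> s3
s3 --q--> s2
s2 --p--> s1
End in state s1, which is an accepting state.

accepted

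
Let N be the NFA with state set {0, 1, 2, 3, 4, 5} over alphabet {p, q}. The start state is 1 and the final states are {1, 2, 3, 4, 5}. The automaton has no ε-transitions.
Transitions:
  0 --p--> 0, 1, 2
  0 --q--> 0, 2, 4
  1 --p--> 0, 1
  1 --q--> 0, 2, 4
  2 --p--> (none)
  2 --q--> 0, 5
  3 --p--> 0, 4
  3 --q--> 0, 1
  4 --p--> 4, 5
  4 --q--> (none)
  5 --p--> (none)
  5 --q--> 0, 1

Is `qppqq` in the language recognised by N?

accepted

Start: {1}
read q: {0, 2, 4}
read p: {0, 1, 2, 4, 5}
read p: {0, 1, 2, 4, 5}
read q: {0, 1, 2, 4, 5}
read q: {0, 1, 2, 4, 5}
Reachable ∩ accepting = {1, 2, 4, 5} — nonempty.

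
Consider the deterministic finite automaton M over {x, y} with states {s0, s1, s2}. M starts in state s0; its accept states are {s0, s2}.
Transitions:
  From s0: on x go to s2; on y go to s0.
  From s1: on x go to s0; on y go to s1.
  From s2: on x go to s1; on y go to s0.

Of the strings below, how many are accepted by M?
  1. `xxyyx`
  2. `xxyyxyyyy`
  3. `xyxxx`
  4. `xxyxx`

4

`xxyyx`: accepted
`xxyyxyyyy`: accepted
`xyxxx`: accepted
`xxyxx`: accepted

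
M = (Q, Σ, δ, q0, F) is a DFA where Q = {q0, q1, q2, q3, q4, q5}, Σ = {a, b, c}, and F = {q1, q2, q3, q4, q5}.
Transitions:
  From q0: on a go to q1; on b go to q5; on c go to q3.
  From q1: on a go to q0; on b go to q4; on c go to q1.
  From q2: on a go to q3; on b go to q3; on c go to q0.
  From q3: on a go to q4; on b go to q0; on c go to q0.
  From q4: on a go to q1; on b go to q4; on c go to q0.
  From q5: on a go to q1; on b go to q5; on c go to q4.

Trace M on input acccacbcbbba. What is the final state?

q0 --a--> q1
q1 --c--> q1
q1 --c--> q1
q1 --c--> q1
q1 --a--> q0
q0 --c--> q3
q3 --b--> q0
q0 --c--> q3
q3 --b--> q0
q0 --b--> q5
q5 --b--> q5
q5 --a--> q1

q1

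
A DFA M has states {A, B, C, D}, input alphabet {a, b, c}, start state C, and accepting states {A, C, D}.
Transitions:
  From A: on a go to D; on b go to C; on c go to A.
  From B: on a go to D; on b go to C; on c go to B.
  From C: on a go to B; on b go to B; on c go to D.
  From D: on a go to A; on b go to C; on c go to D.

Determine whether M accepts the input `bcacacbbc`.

C --b--> B
B --c--> B
B --a--> D
D --c--> D
D --a--> A
A --c--> A
A --b--> C
C --b--> B
B --c--> B
End in state B, which is not an accepting state.

rejected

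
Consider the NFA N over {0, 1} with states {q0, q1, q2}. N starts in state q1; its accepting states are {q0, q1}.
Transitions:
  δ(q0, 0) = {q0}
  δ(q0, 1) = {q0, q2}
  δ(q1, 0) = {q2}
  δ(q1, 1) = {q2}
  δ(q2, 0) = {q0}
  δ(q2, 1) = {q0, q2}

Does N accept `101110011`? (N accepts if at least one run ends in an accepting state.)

Start: {q1}
read 1: {q2}
read 0: {q0}
read 1: {q0, q2}
read 1: {q0, q2}
read 1: {q0, q2}
read 0: {q0}
read 0: {q0}
read 1: {q0, q2}
read 1: {q0, q2}
Reachable ∩ accepting = {q0} — nonempty.

accepted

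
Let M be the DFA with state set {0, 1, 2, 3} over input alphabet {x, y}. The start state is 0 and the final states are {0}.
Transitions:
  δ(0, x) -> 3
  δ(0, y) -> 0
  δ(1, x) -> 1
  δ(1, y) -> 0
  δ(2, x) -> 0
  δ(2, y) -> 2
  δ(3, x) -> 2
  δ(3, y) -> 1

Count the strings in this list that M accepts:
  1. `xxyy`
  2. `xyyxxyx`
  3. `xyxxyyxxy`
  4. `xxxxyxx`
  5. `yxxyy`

1

`xxyy`: rejected
`xyyxxyx`: accepted
`xyxxyyxxy`: rejected
`xxxxyxx`: rejected
`yxxyy`: rejected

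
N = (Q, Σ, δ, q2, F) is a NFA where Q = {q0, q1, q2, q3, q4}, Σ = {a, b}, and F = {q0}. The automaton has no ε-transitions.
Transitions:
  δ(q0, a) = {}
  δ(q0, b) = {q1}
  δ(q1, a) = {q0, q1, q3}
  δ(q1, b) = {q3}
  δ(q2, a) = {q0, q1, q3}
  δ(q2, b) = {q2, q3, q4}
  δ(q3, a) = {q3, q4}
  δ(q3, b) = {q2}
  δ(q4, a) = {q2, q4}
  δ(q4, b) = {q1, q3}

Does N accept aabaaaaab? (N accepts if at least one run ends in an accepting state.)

Start: {q2}
read a: {q0, q1, q3}
read a: {q0, q1, q3, q4}
read b: {q1, q2, q3}
read a: {q0, q1, q3, q4}
read a: {q0, q1, q2, q3, q4}
read a: {q0, q1, q2, q3, q4}
read a: {q0, q1, q2, q3, q4}
read a: {q0, q1, q2, q3, q4}
read b: {q1, q2, q3, q4}
Reachable ∩ accepting = {} — empty.

rejected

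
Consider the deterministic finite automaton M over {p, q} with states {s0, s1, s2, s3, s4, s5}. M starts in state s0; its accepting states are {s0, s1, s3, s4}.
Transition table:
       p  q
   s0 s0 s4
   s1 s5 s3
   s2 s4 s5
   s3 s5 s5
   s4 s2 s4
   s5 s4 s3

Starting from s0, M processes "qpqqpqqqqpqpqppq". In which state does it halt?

s5

s0 --q--> s4
s4 --p--> s2
s2 --q--> s5
s5 --q--> s3
s3 --p--> s5
s5 --q--> s3
s3 --q--> s5
s5 --q--> s3
s3 --q--> s5
s5 --p--> s4
s4 --q--> s4
s4 --p--> s2
s2 --q--> s5
s5 --p--> s4
s4 --p--> s2
s2 --q--> s5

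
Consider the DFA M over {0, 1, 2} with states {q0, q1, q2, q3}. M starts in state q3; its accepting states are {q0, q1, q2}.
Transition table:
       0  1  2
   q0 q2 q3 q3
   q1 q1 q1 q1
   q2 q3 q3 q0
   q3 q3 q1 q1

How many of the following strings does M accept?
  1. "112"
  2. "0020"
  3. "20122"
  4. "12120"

4

"112": accepted
"0020": accepted
"20122": accepted
"12120": accepted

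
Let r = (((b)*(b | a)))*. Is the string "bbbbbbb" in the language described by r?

Split into 7 pieces b · b · b · b · b · b · b; each matches ((b)*(b|a)).

yes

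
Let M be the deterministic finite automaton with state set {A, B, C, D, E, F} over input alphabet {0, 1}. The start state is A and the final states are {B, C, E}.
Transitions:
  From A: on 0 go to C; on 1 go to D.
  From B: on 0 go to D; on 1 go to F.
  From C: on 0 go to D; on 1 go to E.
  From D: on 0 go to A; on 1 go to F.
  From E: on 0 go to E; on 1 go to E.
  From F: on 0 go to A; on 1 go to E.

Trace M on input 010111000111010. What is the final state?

E

A --0--> C
C --1--> E
E --0--> E
E --1--> E
E --1--> E
E --1--> E
E --0--> E
E --0--> E
E --0--> E
E --1--> E
E --1--> E
E --1--> E
E --0--> E
E --1--> E
E --0--> E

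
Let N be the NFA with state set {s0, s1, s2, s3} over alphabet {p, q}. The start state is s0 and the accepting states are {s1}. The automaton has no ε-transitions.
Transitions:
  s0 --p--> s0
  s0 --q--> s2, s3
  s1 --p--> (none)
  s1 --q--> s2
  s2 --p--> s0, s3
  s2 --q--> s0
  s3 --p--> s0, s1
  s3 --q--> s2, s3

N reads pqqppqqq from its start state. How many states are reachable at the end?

Start: {s0}
read p: {s0}
read q: {s2, s3}
read q: {s0, s2, s3}
read p: {s0, s1, s3}
read p: {s0, s1}
read q: {s2, s3}
read q: {s0, s2, s3}
read q: {s0, s2, s3}
Final reachable set {s0, s2, s3} has 3 states.

3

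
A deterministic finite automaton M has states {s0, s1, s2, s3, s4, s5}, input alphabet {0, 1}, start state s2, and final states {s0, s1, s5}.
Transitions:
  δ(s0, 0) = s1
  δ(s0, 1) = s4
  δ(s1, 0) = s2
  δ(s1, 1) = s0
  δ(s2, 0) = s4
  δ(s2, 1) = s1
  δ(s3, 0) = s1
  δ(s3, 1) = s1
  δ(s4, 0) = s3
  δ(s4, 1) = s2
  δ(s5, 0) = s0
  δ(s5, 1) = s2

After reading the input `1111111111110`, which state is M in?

s4

s2 --1--> s1
s1 --1--> s0
s0 --1--> s4
s4 --1--> s2
s2 --1--> s1
s1 --1--> s0
s0 --1--> s4
s4 --1--> s2
s2 --1--> s1
s1 --1--> s0
s0 --1--> s4
s4 --1--> s2
s2 --0--> s4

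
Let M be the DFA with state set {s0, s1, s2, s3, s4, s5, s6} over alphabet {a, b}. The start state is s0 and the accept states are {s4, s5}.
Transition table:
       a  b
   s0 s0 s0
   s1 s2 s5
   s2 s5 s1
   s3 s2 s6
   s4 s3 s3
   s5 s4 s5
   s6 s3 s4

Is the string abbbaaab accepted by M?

s0 --a--> s0
s0 --b--> s0
s0 --b--> s0
s0 --b--> s0
s0 --a--> s0
s0 --a--> s0
s0 --a--> s0
s0 --b--> s0
End in state s0, which is not an accepting state.

rejected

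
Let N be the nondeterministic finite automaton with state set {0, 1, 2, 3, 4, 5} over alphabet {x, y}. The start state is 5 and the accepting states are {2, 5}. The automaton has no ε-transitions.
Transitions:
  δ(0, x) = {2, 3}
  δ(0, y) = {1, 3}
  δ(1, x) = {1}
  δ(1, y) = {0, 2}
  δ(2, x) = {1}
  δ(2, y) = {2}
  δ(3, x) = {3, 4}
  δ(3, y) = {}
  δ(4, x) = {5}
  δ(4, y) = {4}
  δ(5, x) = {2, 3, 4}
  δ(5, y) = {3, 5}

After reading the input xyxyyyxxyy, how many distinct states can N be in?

Start: {5}
read x: {2, 3, 4}
read y: {2, 4}
read x: {1, 5}
read y: {0, 2, 3, 5}
read y: {1, 2, 3, 5}
read y: {0, 2, 3, 5}
read x: {1, 2, 3, 4}
read x: {1, 3, 4, 5}
read y: {0, 2, 3, 4, 5}
read y: {1, 2, 3, 4, 5}
Final reachable set {1, 2, 3, 4, 5} has 5 states.

5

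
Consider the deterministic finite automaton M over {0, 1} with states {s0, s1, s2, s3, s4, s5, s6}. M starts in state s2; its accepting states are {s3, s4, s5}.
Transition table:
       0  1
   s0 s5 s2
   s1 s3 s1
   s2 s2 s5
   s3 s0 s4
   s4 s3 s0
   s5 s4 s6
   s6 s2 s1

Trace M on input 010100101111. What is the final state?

s1

s2 --0--> s2
s2 --1--> s5
s5 --0--> s4
s4 --1--> s0
s0 --0--> s5
s5 --0--> s4
s4 --1--> s0
s0 --0--> s5
s5 --1--> s6
s6 --1--> s1
s1 --1--> s1
s1 --1--> s1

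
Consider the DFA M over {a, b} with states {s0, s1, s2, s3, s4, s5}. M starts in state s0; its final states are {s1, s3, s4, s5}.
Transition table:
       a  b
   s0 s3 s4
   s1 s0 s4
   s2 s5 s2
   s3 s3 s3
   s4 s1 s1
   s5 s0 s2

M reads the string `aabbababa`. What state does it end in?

s0 --a--> s3
s3 --a--> s3
s3 --b--> s3
s3 --b--> s3
s3 --a--> s3
s3 --b--> s3
s3 --a--> s3
s3 --b--> s3
s3 --a--> s3

s3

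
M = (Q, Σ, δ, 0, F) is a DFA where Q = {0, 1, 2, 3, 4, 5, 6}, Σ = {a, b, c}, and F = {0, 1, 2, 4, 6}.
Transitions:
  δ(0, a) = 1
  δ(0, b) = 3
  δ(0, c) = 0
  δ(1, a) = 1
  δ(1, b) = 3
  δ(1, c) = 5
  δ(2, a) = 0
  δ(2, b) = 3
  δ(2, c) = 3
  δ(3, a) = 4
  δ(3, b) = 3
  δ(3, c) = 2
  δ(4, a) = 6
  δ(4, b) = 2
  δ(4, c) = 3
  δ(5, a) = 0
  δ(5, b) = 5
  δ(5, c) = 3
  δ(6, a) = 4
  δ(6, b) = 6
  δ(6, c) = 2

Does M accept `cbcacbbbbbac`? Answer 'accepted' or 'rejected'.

0 --c--> 0
0 --b--> 3
3 --c--> 2
2 --a--> 0
0 --c--> 0
0 --b--> 3
3 --b--> 3
3 --b--> 3
3 --b--> 3
3 --b--> 3
3 --a--> 4
4 --c--> 3
End in state 3, which is not an accepting state.

rejected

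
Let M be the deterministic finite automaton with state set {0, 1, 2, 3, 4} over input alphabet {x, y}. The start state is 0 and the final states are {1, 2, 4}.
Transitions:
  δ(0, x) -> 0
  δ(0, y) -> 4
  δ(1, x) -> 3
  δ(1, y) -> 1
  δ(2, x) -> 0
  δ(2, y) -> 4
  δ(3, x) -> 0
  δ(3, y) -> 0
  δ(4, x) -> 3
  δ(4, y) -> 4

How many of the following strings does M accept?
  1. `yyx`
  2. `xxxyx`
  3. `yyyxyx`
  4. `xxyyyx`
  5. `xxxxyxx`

0

`yyx`: rejected
`xxxyx`: rejected
`yyyxyx`: rejected
`xxyyyx`: rejected
`xxxxyxx`: rejected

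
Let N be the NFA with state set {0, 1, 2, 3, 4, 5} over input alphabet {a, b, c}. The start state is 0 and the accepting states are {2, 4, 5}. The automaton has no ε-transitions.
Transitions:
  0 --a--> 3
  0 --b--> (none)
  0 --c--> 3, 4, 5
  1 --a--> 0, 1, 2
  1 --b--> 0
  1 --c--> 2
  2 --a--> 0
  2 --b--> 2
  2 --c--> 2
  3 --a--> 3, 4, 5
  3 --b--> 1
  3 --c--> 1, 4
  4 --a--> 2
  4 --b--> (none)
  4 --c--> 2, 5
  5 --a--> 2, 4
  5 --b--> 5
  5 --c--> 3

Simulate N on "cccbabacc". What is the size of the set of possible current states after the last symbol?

5

Start: {0}
read c: {3, 4, 5}
read c: {1, 2, 3, 4, 5}
read c: {1, 2, 3, 4, 5}
read b: {0, 1, 2, 5}
read a: {0, 1, 2, 3, 4}
read b: {0, 1, 2}
read a: {0, 1, 2, 3}
read c: {1, 2, 3, 4, 5}
read c: {1, 2, 3, 4, 5}
Final reachable set {1, 2, 3, 4, 5} has 5 states.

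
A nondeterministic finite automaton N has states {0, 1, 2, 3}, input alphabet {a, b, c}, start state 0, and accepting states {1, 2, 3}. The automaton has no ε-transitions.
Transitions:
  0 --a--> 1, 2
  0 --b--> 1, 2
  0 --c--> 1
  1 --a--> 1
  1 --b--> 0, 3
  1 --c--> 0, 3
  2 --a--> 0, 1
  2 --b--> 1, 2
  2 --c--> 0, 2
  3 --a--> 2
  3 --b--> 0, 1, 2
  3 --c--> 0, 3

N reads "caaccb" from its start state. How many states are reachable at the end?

4

Start: {0}
read c: {1}
read a: {1}
read a: {1}
read c: {0, 3}
read c: {0, 1, 3}
read b: {0, 1, 2, 3}
Final reachable set {0, 1, 2, 3} has 4 states.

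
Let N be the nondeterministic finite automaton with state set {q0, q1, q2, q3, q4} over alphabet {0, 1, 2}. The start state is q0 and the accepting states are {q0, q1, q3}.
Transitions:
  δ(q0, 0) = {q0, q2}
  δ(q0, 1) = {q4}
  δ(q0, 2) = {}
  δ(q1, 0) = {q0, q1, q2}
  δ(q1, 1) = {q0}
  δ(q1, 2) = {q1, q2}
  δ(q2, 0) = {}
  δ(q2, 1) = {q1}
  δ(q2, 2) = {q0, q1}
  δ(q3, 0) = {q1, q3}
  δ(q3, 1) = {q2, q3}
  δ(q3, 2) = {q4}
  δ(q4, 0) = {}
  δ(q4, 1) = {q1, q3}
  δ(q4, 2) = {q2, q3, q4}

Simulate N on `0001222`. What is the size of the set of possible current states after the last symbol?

5

Start: {q0}
read 0: {q0, q2}
read 0: {q0, q2}
read 0: {q0, q2}
read 1: {q1, q4}
read 2: {q1, q2, q3, q4}
read 2: {q0, q1, q2, q3, q4}
read 2: {q0, q1, q2, q3, q4}
Final reachable set {q0, q1, q2, q3, q4} has 5 states.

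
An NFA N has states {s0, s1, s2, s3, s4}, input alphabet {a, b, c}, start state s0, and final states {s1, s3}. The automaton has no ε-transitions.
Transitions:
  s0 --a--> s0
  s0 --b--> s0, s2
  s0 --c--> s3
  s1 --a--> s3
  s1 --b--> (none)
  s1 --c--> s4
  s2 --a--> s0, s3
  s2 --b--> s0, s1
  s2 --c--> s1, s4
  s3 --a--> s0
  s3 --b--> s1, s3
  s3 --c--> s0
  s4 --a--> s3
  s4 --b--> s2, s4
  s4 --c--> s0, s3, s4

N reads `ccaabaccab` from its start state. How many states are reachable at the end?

2

Start: {s0}
read c: {s3}
read c: {s0}
read a: {s0}
read a: {s0}
read b: {s0, s2}
read a: {s0, s3}
read c: {s0, s3}
read c: {s0, s3}
read a: {s0}
read b: {s0, s2}
Final reachable set {s0, s2} has 2 states.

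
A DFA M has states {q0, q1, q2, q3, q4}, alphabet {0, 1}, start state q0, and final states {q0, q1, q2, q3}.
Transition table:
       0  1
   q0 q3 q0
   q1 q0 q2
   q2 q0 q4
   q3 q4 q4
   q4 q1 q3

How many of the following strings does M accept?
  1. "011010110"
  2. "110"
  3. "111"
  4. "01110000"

"011010110": accepted
"110": accepted
"111": accepted
"01110000": rejected

3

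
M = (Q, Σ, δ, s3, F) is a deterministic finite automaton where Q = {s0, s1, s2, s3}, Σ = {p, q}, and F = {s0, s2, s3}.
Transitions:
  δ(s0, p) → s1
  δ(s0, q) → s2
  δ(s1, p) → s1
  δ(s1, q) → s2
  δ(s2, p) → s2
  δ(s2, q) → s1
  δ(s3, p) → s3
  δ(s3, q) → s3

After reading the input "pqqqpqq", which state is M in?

s3 --p--> s3
s3 --q--> s3
s3 --q--> s3
s3 --q--> s3
s3 --p--> s3
s3 --q--> s3
s3 --q--> s3

s3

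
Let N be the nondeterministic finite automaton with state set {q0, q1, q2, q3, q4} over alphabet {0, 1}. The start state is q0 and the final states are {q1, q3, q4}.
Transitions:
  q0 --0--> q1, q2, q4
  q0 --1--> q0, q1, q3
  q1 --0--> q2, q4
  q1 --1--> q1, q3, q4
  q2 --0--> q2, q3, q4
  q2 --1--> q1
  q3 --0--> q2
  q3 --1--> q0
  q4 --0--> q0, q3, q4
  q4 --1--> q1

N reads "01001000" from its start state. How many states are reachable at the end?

5

Start: {q0}
read 0: {q1, q2, q4}
read 1: {q1, q3, q4}
read 0: {q0, q2, q3, q4}
read 0: {q0, q1, q2, q3, q4}
read 1: {q0, q1, q3, q4}
read 0: {q0, q1, q2, q3, q4}
read 0: {q0, q1, q2, q3, q4}
read 0: {q0, q1, q2, q3, q4}
Final reachable set {q0, q1, q2, q3, q4} has 5 states.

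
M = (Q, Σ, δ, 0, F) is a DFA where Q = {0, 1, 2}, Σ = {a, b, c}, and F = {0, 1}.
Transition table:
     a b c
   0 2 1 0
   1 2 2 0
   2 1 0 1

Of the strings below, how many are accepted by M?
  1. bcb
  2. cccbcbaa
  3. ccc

3

bcb: accepted
cccbcbaa: accepted
ccc: accepted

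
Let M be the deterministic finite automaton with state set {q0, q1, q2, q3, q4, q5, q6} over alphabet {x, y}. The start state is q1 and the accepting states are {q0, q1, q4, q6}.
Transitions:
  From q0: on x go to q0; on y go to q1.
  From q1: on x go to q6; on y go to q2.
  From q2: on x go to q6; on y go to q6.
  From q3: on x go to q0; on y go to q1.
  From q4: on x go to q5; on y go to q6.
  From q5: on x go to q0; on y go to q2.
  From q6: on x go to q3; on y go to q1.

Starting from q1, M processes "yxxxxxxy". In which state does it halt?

q1 --y--> q2
q2 --x--> q6
q6 --x--> q3
q3 --x--> q0
q0 --x--> q0
q0 --x--> q0
q0 --x--> q0
q0 --y--> q1

q1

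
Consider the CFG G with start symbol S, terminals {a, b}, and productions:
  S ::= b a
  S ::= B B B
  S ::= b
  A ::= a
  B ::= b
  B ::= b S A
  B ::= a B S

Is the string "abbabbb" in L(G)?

S ⇒ BBB ⇒ aBSBB ⇒ abSBB ⇒ abbBB ⇒ abbaBSB ⇒ abbabSB ⇒ abbabbB ⇒ abbabbb

yes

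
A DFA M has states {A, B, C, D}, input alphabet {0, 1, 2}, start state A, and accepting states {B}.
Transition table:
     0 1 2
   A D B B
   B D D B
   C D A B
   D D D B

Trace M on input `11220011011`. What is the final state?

D

A --1--> B
B --1--> D
D --2--> B
B --2--> B
B --0--> D
D --0--> D
D --1--> D
D --1--> D
D --0--> D
D --1--> D
D --1--> D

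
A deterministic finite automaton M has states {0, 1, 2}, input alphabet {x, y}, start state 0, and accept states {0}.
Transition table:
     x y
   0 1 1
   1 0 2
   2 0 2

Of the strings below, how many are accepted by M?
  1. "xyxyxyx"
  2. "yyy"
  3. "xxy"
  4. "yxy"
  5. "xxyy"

1

"xyxyxyx": accepted
"yyy": rejected
"xxy": rejected
"yxy": rejected
"xxyy": rejected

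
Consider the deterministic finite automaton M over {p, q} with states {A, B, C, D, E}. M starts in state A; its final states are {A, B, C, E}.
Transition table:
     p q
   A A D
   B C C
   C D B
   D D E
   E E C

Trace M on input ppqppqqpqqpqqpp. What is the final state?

D

A --p--> A
A --p--> A
A --q--> D
D --p--> D
D --p--> D
D --q--> E
E --q--> C
C --p--> D
D --q--> E
E --q--> C
C --p--> D
D --q--> E
E --q--> C
C --p--> D
D --p--> D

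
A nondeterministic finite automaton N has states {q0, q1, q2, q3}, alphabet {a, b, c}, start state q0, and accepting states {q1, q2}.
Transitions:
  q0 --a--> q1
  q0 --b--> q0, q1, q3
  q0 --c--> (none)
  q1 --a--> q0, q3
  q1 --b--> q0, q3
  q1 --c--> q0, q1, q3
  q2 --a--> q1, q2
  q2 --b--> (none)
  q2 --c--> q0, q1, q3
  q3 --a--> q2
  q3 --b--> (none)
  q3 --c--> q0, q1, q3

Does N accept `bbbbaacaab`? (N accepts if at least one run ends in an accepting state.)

accepted

Start: {q0}
read b: {q0, q1, q3}
read b: {q0, q1, q3}
read b: {q0, q1, q3}
read b: {q0, q1, q3}
read a: {q0, q1, q2, q3}
read a: {q0, q1, q2, q3}
read c: {q0, q1, q3}
read a: {q0, q1, q2, q3}
read a: {q0, q1, q2, q3}
read b: {q0, q1, q3}
Reachable ∩ accepting = {q1} — nonempty.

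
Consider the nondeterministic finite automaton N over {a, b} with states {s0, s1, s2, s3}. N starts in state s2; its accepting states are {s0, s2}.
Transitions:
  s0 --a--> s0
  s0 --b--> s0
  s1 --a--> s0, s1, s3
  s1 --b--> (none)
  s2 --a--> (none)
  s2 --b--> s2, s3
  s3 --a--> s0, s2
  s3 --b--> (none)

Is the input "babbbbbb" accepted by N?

accepted

Start: {s2}
read b: {s2, s3}
read a: {s0, s2}
read b: {s0, s2, s3}
read b: {s0, s2, s3}
read b: {s0, s2, s3}
read b: {s0, s2, s3}
read b: {s0, s2, s3}
read b: {s0, s2, s3}
Reachable ∩ accepting = {s0, s2} — nonempty.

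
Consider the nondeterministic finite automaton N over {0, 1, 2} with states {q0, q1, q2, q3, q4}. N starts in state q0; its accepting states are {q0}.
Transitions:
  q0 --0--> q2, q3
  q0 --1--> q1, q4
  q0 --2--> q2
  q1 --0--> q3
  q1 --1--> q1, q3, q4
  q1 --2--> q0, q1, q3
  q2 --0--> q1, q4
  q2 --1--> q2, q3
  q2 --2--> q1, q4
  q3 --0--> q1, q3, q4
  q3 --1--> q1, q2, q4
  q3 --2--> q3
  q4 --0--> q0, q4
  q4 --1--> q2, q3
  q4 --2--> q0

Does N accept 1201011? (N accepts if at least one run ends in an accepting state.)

Start: {q0}
read 1: {q1, q4}
read 2: {q0, q1, q3}
read 0: {q1, q2, q3, q4}
read 1: {q1, q2, q3, q4}
read 0: {q0, q1, q3, q4}
read 1: {q1, q2, q3, q4}
read 1: {q1, q2, q3, q4}
Reachable ∩ accepting = {} — empty.

rejected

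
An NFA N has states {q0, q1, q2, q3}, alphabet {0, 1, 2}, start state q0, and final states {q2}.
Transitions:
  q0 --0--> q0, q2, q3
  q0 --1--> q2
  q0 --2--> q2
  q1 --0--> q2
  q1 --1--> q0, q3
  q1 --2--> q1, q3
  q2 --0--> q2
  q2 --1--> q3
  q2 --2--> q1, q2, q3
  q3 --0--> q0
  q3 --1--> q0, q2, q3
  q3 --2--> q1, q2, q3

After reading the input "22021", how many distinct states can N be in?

Start: {q0}
read 2: {q2}
read 2: {q1, q2, q3}
read 0: {q0, q2}
read 2: {q1, q2, q3}
read 1: {q0, q2, q3}
Final reachable set {q0, q2, q3} has 3 states.

3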